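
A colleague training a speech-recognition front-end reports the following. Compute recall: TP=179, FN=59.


Recall = TP/(TP+FN)
= 179/(179+59)
= 179/238 = 75.21%

75.21%


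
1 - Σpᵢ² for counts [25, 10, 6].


Probabilities: [25/41, 10/41, 6/41] ≈ [0.6098, 0.2439, 0.1463]
Σpᵢ² = (625 + 100 + 36)/41² = 761/1681
Gini = 1 - Σpᵢ² = 1 - 761/1681 = 0.5473

0.5473


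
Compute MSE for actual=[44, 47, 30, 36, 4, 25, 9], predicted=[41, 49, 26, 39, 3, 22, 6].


Squared errors: (44-41)²=9, (47-49)²=4, (30-26)²=16, (36-39)²=9, (4-3)²=1, (25-22)²=9, (9-6)²=9
Sum = 57
MSE = 57/7 = 57/7

57/7


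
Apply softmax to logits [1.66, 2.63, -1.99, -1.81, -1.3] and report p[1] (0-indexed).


Exponentials: e^1.66=5.2593, e^2.63=13.8738, e^-1.99=0.1367, e^-1.81=0.1637, e^-1.3=0.2725
Sum = 19.706
Softmax = [0.2669, 0.704, 0.0069, 0.0083, 0.0138]
p[1] = 13.8738/19.706 = 0.704

0.704


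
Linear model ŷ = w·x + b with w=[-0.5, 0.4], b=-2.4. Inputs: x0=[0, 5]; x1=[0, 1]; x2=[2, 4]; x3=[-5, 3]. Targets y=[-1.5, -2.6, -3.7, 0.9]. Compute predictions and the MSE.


ŷ0 = (-0.5)·(0) + (0.4)·(5) - 2.4 = -0.4
ŷ1 = (-0.5)·(0) + (0.4)·(1) - 2.4 = -2.0
ŷ2 = (-0.5)·(2) + (0.4)·(4) - 2.4 = -1.8
ŷ3 = (-0.5)·(-5) + (0.4)·(3) - 2.4 = 1.3
errors² = [1.21, 0.36, 3.61, 0.16]
MSE = 5.3400/4 = 1.335

1.335


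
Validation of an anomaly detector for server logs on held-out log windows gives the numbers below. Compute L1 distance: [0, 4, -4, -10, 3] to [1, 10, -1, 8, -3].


d = |0-1| + |4-10| + |-4+ 1| + |-10-8| + |3+ 3|
  = 1 + 6 + 3 + 18 + 6
  = 34

34


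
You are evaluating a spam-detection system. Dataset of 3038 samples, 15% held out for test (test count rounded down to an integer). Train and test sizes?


Test = ⌊3038·15/100⌋ = 455
Train = 3038 - 455 = 2583

Train: 2583, Test: 455


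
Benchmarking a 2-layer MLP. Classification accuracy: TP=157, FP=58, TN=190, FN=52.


Accuracy = (TP+TN)/(TP+TN+FP+FN)
= (157+190)/(457)
= 347/457 = 75.93%

75.93%


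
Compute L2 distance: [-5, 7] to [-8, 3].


d = √((-5+ 8)² + (7-3)²)
  = √(9 + 16)
  = √25 = 5.0

5.0


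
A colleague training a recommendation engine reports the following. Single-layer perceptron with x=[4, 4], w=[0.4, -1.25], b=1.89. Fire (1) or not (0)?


z = (4)·(0.4) + (4)·(-1.25) + 1.89
  = -1.51
step(z) = 0 (z<0)

0


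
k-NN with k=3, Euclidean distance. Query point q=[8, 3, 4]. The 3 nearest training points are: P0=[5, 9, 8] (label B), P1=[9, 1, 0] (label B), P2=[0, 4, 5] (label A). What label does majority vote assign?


d(q,P0) = 7.8102  (label B)
d(q,P1) = 4.5826  (label B)
d(q,P2) = 8.124  (label A)
Votes: A=1, B=2
Majority → B

B


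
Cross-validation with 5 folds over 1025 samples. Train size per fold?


Fold size = 1025/5 = 205
Training per fold = 1025 - 205 = 820

820


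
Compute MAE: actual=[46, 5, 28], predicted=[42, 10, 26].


Absolute errors: |46-42|=4, |5-10|=5, |28-26|=2
Sum = 11
MAE = 11/3 = 11/3

11/3


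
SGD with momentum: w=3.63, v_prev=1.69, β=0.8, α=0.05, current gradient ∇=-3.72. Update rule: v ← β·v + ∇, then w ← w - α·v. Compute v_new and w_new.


v_new = 0.8·1.69 - 3.72 = 1.352 - 3.72 = -2.368
w_new = 3.63 - 0.05·-2.368 = 3.63 + 0.1184 = 3.7484

v_new=-2.368, w_new=3.7484


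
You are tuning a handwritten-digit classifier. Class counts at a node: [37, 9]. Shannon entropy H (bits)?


Probabilities: [37/46, 9/46] ≈ [0.8043, 0.1957]
H = -((37/46)·log₂(37/46) + (9/46)·log₂(9/46))
  = 0.7131 bits

0.7131 bits


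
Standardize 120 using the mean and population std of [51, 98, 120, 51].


μ = 80, σ = 30.025
z = (120 - 80)/30.025 = 1.3322

1.3322


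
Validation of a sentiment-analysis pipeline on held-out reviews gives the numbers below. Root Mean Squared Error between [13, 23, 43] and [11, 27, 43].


MSE = 20/3 = 6.6667
RMSE = √(20/3) = 2.582

2.582


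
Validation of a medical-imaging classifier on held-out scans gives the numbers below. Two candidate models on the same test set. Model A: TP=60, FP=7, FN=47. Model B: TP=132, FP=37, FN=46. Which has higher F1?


Model A: P=60/67=0.8955, R=60/107=0.5607, F1=2PR/(P+R)=2TP/(2TP+FP+FN)=120/174=0.6897
Model B: P=132/169=0.7811, R=132/178=0.7416, F1=2PR/(P+R)=2TP/(2TP+FP+FN)=264/347=0.7608
0.6897 < 0.7608 → Model B

Model B


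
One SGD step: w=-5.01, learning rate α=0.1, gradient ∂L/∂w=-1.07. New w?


w_new = w - α·∇
= -5.01 - 0.1·-1.07
= -5.01 + 0.107
= -4.903

-4.903


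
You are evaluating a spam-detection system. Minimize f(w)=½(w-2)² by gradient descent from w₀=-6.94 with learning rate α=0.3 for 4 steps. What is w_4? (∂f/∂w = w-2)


step 1: grad = -6.94-2 = -8.94; w = -6.94 - 0.3·(-8.94) = -4.258
step 2: grad = -4.258-2 = -6.258; w = -4.258 - 0.3·(-6.258) = -2.3806
step 3: grad = -2.3806-2 = -4.3806; w = -2.3806 - 0.3·(-4.3806) = -1.06642
step 4: grad = -1.06642-2 = -3.06642; w = -1.06642 - 0.3·(-3.06642) = -0.146494

-0.146494


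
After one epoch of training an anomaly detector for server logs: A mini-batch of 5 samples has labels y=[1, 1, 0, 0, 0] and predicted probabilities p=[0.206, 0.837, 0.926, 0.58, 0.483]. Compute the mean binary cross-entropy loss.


L[0] = -ln(0.206) = 1.5799
L[1] = -ln(0.837) = 0.1779
L[2] = -ln(1-0.926) = -ln(0.074) = 2.6037
L[3] = -ln(1-0.58) = -ln(0.42) = 0.8675
L[4] = -ln(1-0.483) = -ln(0.517) = 0.6597
mean = (1.5799 + 0.1779 + 2.6037 + 0.8675 + 0.6597)/5 = 1.1777

1.1777


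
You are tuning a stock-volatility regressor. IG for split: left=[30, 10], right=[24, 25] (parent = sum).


Parent = [54, 35], H_parent = 0.9669
H_left = 0.8113 (n=40), H_right = 0.9997 (n=49)
H_children = (40/89)·0.8113 + (49/89)·0.9997 = 0.915
IG = 0.9669 - 0.915 = 0.0519

0.0519


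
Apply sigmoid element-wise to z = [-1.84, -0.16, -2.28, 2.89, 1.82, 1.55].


σ(-1.84) = 1/(1+e^1.84) = 0.1371
σ(-0.16) = 1/(1+e^0.16) = 0.4601
σ(-2.28) = 1/(1+e^2.28) = 0.0928
σ(2.89) = 1/(1+e^-2.89) = 0.9473
σ(1.82) = 1/(1+e^-1.82) = 0.8606
σ(1.55) = 1/(1+e^-1.55) = 0.8249
result = [0.1371, 0.4601, 0.0928, 0.9473, 0.8606, 0.8249]

[0.1371, 0.4601, 0.0928, 0.9473, 0.8606, 0.8249]


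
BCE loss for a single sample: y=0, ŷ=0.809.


BCE = -[y·ln(p) + (1-y)·ln(1-p)]
= -0 - 1·ln(1-0.809)
= -ln(0.191) = 1.6555

1.6555


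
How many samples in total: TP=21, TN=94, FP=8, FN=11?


Total = TP + TN + FP + FN
= 21 + 94 + 8 + 11
= 134
(Predicted positive: 29, predicted negative: 105)

134


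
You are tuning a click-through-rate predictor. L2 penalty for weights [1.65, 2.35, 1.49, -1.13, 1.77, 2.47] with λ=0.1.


‖w‖₂² = (1.65)² + (2.35)² + (1.49)² + (-1.13)² + (1.77)² + (2.47)²
     = 2.7225 + 5.5225 + 2.2201 + 1.2769 + 3.1329 + 6.1009
     = 20.9758
λ·‖w‖₂² = 0.1·20.9758 = 2.09758

2.09758


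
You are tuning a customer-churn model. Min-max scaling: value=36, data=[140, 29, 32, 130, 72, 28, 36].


min=28, max=140
(36-28)/(140-28) = 8/112 = 0.0714

0.0714


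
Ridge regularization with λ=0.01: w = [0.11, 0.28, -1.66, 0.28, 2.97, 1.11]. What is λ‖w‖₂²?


‖w‖₂² = (0.11)² + (0.28)² + (-1.66)² + (0.28)² + (2.97)² + (1.11)²
     = 0.0121 + 0.0784 + 2.7556 + 0.0784 + 8.8209 + 1.2321
     = 12.9775
λ·‖w‖₂² = 0.01·12.9775 = 0.129775

0.129775


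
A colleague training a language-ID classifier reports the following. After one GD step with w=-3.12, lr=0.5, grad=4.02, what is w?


w_new = w - α·∇
= -3.12 - 0.5·4.02
= -3.12 - 2.01
= -5.13

-5.13


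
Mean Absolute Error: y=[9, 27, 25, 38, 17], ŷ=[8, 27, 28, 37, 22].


Absolute errors: |9-8|=1, |27-27|=0, |25-28|=3, |38-37|=1, |17-22|=5
Sum = 10
MAE = 10/5 = 2

2


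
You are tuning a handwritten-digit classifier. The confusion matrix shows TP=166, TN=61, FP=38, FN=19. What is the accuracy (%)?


Accuracy = (TP+TN)/(TP+TN+FP+FN)
= (166+61)/(284)
= 227/284 = 79.93%

79.93%


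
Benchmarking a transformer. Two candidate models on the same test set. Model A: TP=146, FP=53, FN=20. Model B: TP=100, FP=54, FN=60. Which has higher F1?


Model A: P=146/199=0.7337, R=146/166=0.8795, F1=2PR/(P+R)=2TP/(2TP+FP+FN)=292/365=0.8
Model B: P=100/154=0.6494, R=100/160=0.625, F1=2PR/(P+R)=2TP/(2TP+FP+FN)=200/314=0.6369
0.8 > 0.6369 → Model A

Model A


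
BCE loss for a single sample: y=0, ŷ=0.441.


BCE = -[y·ln(p) + (1-y)·ln(1-p)]
= -0 - 1·ln(1-0.441)
= -ln(0.559) = 0.5816

0.5816


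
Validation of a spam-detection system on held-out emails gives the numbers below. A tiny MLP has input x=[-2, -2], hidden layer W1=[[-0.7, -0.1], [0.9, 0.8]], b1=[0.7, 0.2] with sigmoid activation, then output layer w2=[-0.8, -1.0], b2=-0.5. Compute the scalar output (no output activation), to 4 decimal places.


z1[0] = (-0.7)·(-2) + (-0.1)·(-2) + 0.7 = 2.3
z1[1] = (0.9)·(-2) + (0.8)·(-2) + 0.2 = -3.2
h = sigmoid(z1) = [0.9089, 0.0392]
output = (-0.8)·(0.9089) + (-1.0)·(0.0392) - 0.5 = -1.2663

-1.2663


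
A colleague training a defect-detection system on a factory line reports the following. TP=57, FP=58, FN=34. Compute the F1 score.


Precision = 57/115 = 0.4957
Recall = 57/91 = 0.6264
F1 = 2·P·R/(P+R) = 2·TP/(2·TP+FP+FN) = 114/(114+58+34) = 114/206 = 0.5534

0.5534


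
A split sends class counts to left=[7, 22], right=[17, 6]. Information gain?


Parent = [24, 28], H_parent = 0.9957
H_left = 0.7973 (n=29), H_right = 0.8281 (n=23)
H_children = (29/52)·0.7973 + (23/52)·0.8281 = 0.8109
IG = 0.9957 - 0.8109 = 0.1848

0.1848


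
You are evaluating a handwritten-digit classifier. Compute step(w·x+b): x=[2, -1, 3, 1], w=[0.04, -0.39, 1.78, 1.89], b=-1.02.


z = (2)·(0.04) + (-1)·(-0.39) + (3)·(1.78) + (1)·(1.89) - 1.02
  = 6.68
step(z) = 1 (z≥0)

1


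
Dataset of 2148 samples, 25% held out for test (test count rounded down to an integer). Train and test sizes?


Test = ⌊2148·25/100⌋ = 537
Train = 2148 - 537 = 1611

Train: 1611, Test: 537


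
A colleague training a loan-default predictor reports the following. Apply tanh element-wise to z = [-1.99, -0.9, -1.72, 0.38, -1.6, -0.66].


tanh(-1.99) = -0.9633
tanh(-0.9) = -0.7163
tanh(-1.72) = -0.9379
tanh(0.38) = 0.3627
tanh(-1.6) = -0.9217
tanh(-0.66) = -0.5784
result = [-0.9633, -0.7163, -0.9379, 0.3627, -0.9217, -0.5784]

[-0.9633, -0.7163, -0.9379, 0.3627, -0.9217, -0.5784]


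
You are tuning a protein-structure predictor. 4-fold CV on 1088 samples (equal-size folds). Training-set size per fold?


Fold size = 1088/4 = 272
Training per fold = 1088 - 272 = 816

816


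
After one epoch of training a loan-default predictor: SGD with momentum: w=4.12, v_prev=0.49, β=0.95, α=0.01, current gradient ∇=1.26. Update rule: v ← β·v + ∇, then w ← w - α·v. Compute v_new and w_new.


v_new = 0.95·0.49 + 1.26 = 0.4655 + 1.26 = 1.7255
w_new = 4.12 - 0.01·1.7255 = 4.12 - 0.017255 = 4.102745

v_new=1.7255, w_new=4.102745


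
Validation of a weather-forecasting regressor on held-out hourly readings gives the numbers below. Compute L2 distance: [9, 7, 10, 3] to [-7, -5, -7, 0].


d = √((9+ 7)² + (7+ 5)² + (10+ 7)² + (3-0)²)
  = √(256 + 144 + 289 + 9)
  = √698 = 26.4197

26.4197


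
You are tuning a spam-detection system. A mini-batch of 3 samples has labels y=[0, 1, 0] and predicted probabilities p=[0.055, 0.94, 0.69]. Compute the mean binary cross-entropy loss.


L[0] = -ln(1-0.055) = -ln(0.945) = 0.0566
L[1] = -ln(0.94) = 0.0619
L[2] = -ln(1-0.69) = -ln(0.31) = 1.1712
mean = (0.0566 + 0.0619 + 1.1712)/3 = 0.4299

0.4299


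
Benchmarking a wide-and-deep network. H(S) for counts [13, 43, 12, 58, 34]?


Probabilities: [13/160, 43/160, 12/160, 58/160, 34/160] ≈ [0.0813, 0.2687, 0.075, 0.3625, 0.2125]
H = -((13/160)·log₂(13/160) + (43/160)·log₂(43/160) + (12/160)·log₂(12/160) + (58/160)·log₂(58/160) + (34/160)·log₂(34/160))
  = 2.0895 bits

2.0895 bits


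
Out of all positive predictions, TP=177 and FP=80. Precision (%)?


Precision = TP/(TP+FP)
= 177/(177+80)
= 177/257 = 68.87%

68.87%


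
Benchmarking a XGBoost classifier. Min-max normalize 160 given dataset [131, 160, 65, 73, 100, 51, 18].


min=18, max=160
(160-18)/(160-18) = 142/142 = 1.0

1.0


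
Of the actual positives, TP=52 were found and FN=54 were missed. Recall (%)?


Recall = TP/(TP+FN)
= 52/(52+54)
= 52/106 = 49.06%

49.06%


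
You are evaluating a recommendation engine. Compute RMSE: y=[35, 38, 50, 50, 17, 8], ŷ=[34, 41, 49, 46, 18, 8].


MSE = 28/6 = 4.6667
RMSE = √(28/6) = 2.1602

2.1602


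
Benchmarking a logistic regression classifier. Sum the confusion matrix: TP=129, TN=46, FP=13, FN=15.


Total = TP + TN + FP + FN
= 129 + 46 + 13 + 15
= 203
(Predicted positive: 142, predicted negative: 61)

203


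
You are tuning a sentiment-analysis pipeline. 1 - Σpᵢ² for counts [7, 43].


Probabilities: [7/50, 43/50] ≈ [0.14, 0.86]
Σpᵢ² = (49 + 1849)/50² = 1898/2500
Gini = 1 - Σpᵢ² = 1 - 1898/2500 = 0.2408

0.2408


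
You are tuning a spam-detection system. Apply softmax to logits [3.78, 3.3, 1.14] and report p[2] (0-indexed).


Exponentials: e^3.78=43.816, e^3.3=27.1126, e^1.14=3.1268
Sum = 74.0554
Softmax = [0.5917, 0.3661, 0.0422]
p[2] = 3.1268/74.0554 = 0.0422

0.0422


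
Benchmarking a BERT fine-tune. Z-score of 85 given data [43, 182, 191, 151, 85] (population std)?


μ = 130.4, σ = 57.3746
z = (85 - 130.4)/57.3746 = -0.7913

-0.7913


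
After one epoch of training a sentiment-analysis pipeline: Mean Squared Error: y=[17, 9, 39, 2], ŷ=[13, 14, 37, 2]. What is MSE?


Squared errors: (17-13)²=16, (9-14)²=25, (39-37)²=4, (2-2)²=0
Sum = 45
MSE = 45/4 = 45/4

45/4


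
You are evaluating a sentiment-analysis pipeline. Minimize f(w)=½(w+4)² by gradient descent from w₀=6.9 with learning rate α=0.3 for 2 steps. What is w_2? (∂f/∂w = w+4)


step 1: grad = 6.9+4 = 10.9; w = 6.9 - 0.3·(10.9) = 3.63
step 2: grad = 3.63+4 = 7.63; w = 3.63 - 0.3·(7.63) = 1.341

1.341


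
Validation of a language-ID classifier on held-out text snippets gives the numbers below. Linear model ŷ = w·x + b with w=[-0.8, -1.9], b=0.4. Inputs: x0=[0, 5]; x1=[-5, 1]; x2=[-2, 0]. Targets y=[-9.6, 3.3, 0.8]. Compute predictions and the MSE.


ŷ0 = (-0.8)·(0) + (-1.9)·(5) + 0.4 = -9.1
ŷ1 = (-0.8)·(-5) + (-1.9)·(1) + 0.4 = 2.5
ŷ2 = (-0.8)·(-2) + (-1.9)·(0) + 0.4 = 2.0
errors² = [0.25, 0.64, 1.44]
MSE = 2.3300/3 = 0.7767

0.7767


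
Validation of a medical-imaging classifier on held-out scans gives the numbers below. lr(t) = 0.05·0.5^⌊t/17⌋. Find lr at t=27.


n_drops = ⌊27/17⌋ = 1
lr = 0.05·0.5^1 = 0.05·0.5 = 0.025

0.025


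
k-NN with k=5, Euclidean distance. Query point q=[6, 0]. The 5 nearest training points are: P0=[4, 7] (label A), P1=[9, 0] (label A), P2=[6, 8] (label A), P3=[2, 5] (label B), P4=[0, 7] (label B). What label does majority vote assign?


d(q,P0) = 7.2801  (label A)
d(q,P1) = 3.0  (label A)
d(q,P2) = 8.0  (label A)
d(q,P3) = 6.4031  (label B)
d(q,P4) = 9.2195  (label B)
Votes: A=3, B=2
Majority → A

A


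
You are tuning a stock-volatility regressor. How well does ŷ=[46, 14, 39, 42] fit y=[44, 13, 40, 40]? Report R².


ȳ = 34.25
SS_res = Σ(y-ŷ)² = 10
SS_tot = Σ(y-ȳ)² = 612.75
R² = 1 - SS_res/SS_tot = 1 - 0.0163 = 0.9837

0.9837


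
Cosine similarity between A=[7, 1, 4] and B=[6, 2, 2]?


A·B = 7·6 + 1·2 + 4·2 = 52
‖A‖ = √66 = 8.124, ‖B‖ = √44 = 6.6332
cos = 52/(√66·√44) = 52/√2904 = 0.965

0.965


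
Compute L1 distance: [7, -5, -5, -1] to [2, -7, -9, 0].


d = |7-2| + |-5+ 7| + |-5+ 9| + |-1-0|
  = 5 + 2 + 4 + 1
  = 12

12


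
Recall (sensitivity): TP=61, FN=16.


Recall = TP/(TP+FN)
= 61/(61+16)
= 61/77 = 79.22%

79.22%


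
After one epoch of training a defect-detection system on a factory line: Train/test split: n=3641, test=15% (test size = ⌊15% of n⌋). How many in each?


Test = ⌊3641·15/100⌋ = 546
Train = 3641 - 546 = 3095

Train: 3095, Test: 546


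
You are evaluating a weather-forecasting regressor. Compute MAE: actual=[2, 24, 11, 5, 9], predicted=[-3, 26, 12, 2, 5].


Absolute errors: |2+ 3|=5, |24-26|=2, |11-12|=1, |5-2|=3, |9-5|=4
Sum = 15
MAE = 15/5 = 3

3


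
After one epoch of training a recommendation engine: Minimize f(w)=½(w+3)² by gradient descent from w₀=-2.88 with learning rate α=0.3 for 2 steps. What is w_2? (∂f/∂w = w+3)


step 1: grad = -2.88+3 = 0.12; w = -2.88 - 0.3·(0.12) = -2.916
step 2: grad = -2.916+3 = 0.084; w = -2.916 - 0.3·(0.084) = -2.9412

-2.9412


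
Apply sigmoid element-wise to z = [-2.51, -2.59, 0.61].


σ(-2.51) = 1/(1+e^2.51) = 0.0752
σ(-2.59) = 1/(1+e^2.59) = 0.0698
σ(0.61) = 1/(1+e^-0.61) = 0.6479
result = [0.0752, 0.0698, 0.6479]

[0.0752, 0.0698, 0.6479]


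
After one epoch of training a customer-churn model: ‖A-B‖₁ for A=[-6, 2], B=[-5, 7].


d = |-6+ 5| + |2-7|
  = 1 + 5
  = 6

6


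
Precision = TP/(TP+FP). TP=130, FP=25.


Precision = TP/(TP+FP)
= 130/(130+25)
= 130/155 = 83.87%

83.87%


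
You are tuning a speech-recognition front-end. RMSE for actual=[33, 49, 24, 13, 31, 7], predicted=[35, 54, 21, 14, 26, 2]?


MSE = 89/6 = 14.8333
RMSE = √(89/6) = 3.8514

3.8514


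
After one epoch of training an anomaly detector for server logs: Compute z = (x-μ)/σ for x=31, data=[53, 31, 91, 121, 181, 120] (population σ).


μ = 99.5, σ = 49.0773
z = (31 - 99.5)/49.0773 = -1.3958

-1.3958


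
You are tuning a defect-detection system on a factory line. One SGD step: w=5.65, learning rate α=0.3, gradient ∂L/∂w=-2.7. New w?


w_new = w - α·∇
= 5.65 - 0.3·-2.7
= 5.65 + 0.81
= 6.46

6.46


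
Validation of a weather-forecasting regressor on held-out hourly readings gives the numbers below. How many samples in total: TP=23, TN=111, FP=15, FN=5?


Total = TP + TN + FP + FN
= 23 + 111 + 15 + 5
= 154
(Predicted positive: 38, predicted negative: 116)

154


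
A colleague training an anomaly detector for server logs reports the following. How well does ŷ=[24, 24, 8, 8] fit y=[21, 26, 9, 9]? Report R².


ȳ = 16.25
SS_res = Σ(y-ŷ)² = 15
SS_tot = Σ(y-ȳ)² = 222.75
R² = 1 - SS_res/SS_tot = 1 - 0.0673 = 0.9327

0.9327


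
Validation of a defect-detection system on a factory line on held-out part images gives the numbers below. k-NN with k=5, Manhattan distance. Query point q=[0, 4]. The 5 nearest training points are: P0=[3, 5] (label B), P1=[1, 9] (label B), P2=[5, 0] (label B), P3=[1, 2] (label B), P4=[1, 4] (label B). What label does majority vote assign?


d(q,P0) = 4  (label B)
d(q,P1) = 6  (label B)
d(q,P2) = 9  (label B)
d(q,P3) = 3  (label B)
d(q,P4) = 1  (label B)
Votes: A=0, B=5
Majority → B

B


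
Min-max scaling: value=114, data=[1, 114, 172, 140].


min=1, max=172
(114-1)/(172-1) = 113/171 = 0.6608

0.6608


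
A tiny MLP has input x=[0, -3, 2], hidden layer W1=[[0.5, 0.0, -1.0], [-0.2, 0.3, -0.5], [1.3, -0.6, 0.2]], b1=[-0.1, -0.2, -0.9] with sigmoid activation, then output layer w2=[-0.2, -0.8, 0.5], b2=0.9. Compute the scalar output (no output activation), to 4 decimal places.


z1[0] = (0.5)·(0) + (0.0)·(-3) + (-1.0)·(2) - 0.1 = -2.1
z1[1] = (-0.2)·(0) + (0.3)·(-3) + (-0.5)·(2) - 0.2 = -2.1
z1[2] = (1.3)·(0) + (-0.6)·(-3) + (0.2)·(2) - 0.9 = 1.3
h = sigmoid(z1) = [0.1091, 0.1091, 0.7858]
output = (-0.2)·(0.1091) + (-0.8)·(0.1091) + (0.5)·(0.7858) + 0.9 = 1.1838

1.1838


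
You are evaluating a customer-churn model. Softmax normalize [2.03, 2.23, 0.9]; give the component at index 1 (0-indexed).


Exponentials: e^2.03=7.6141, e^2.23=9.2999, e^0.9=2.4596
Sum = 19.3736
Softmax = [0.393, 0.48, 0.127]
p[1] = 9.2999/19.3736 = 0.48

0.48


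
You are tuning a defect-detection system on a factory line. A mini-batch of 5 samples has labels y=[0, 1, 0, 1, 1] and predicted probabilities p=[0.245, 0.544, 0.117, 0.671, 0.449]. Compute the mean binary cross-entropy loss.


L[0] = -ln(1-0.245) = -ln(0.755) = 0.281
L[1] = -ln(0.544) = 0.6088
L[2] = -ln(1-0.117) = -ln(0.883) = 0.1244
L[3] = -ln(0.671) = 0.399
L[4] = -ln(0.449) = 0.8007
mean = (0.281 + 0.6088 + 0.1244 + 0.399 + 0.8007)/5 = 0.4428

0.4428


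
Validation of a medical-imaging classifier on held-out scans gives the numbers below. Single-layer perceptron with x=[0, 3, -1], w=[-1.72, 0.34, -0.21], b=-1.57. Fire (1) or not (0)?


z = (0)·(-1.72) + (3)·(0.34) + (-1)·(-0.21) - 1.57
  = -0.34
step(z) = 0 (z<0)

0


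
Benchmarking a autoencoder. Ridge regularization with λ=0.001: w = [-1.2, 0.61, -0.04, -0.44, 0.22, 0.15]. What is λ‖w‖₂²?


‖w‖₂² = (-1.2)² + (0.61)² + (-0.04)² + (-0.44)² + (0.22)² + (0.15)²
     = 1.44 + 0.3721 + 0.0016 + 0.1936 + 0.0484 + 0.0225
     = 2.0782
λ·‖w‖₂² = 0.001·2.0782 = 0.002078

0.002078


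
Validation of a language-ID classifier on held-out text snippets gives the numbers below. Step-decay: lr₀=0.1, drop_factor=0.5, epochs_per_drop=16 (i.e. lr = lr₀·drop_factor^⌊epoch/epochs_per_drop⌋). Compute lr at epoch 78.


n_drops = ⌊78/16⌋ = 4
lr = 0.1·0.5^4 = 0.1·0.0625 = 0.00625

0.00625


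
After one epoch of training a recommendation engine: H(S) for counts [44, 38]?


Probabilities: [44/82, 38/82] ≈ [0.5366, 0.4634]
H = -((44/82)·log₂(44/82) + (38/82)·log₂(38/82))
  = 0.9961 bits

0.9961 bits


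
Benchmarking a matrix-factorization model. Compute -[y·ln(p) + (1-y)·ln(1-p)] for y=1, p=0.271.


BCE = -[y·ln(p) + (1-y)·ln(1-p)]
= -1·ln(0.271) - 0
= -ln(0.271) = 1.3056

1.3056


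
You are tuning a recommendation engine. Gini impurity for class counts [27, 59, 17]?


Probabilities: [27/103, 59/103, 17/103] ≈ [0.2621, 0.5728, 0.165]
Σpᵢ² = (729 + 3481 + 289)/103² = 4499/10609
Gini = 1 - Σpᵢ² = 1 - 4499/10609 = 0.5759

0.5759


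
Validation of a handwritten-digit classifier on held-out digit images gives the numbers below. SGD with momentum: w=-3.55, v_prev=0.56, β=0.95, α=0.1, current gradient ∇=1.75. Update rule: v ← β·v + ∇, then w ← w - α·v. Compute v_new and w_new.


v_new = 0.95·0.56 + 1.75 = 0.532 + 1.75 = 2.282
w_new = -3.55 - 0.1·2.282 = -3.55 - 0.2282 = -3.7782

v_new=2.282, w_new=-3.7782


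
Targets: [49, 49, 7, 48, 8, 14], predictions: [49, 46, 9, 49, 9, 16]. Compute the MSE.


Squared errors: (49-49)²=0, (49-46)²=9, (7-9)²=4, (48-49)²=1, (8-9)²=1, (14-16)²=4
Sum = 19
MSE = 19/6 = 19/6

19/6


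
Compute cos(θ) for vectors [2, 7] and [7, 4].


A·B = 2·7 + 7·4 = 42
‖A‖ = √53 = 7.2801, ‖B‖ = √65 = 8.0623
cos = 42/(√53·√65) = 42/√3445 = 0.7156

0.7156


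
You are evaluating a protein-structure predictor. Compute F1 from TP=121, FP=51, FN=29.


Precision = 121/172 = 0.7035
Recall = 121/150 = 0.8067
F1 = 2·P·R/(P+R) = 2·TP/(2·TP+FP+FN) = 242/(242+51+29) = 242/322 = 0.7516

0.7516


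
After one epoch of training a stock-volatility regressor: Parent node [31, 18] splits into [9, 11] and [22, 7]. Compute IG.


Parent = [31, 18], H_parent = 0.9486
H_left = 0.9928 (n=20), H_right = 0.7973 (n=29)
H_children = (20/49)·0.9928 + (29/49)·0.7973 = 0.8771
IG = 0.9486 - 0.8771 = 0.0715

0.0715


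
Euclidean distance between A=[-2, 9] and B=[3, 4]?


d = √((-2-3)² + (9-4)²)
  = √(25 + 25)
  = √50 = 7.0711

7.0711


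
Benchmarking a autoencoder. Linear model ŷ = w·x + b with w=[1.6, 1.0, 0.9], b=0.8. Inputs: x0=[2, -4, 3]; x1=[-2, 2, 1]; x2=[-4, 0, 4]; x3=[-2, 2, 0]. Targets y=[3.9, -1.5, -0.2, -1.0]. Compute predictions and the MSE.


ŷ0 = (1.6)·(2) + (1.0)·(-4) + (0.9)·(3) + 0.8 = 2.7
ŷ1 = (1.6)·(-2) + (1.0)·(2) + (0.9)·(1) + 0.8 = 0.5
ŷ2 = (1.6)·(-4) + (1.0)·(0) + (0.9)·(4) + 0.8 = -2.0
ŷ3 = (1.6)·(-2) + (1.0)·(2) + (0.9)·(0) + 0.8 = -0.4
errors² = [1.44, 4.0, 3.24, 0.36]
MSE = 9.0400/4 = 2.26

2.26


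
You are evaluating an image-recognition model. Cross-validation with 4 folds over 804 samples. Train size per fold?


Fold size = 804/4 = 201
Training per fold = 804 - 201 = 603

603


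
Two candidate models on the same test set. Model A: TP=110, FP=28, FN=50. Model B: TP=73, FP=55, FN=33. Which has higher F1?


Model A: P=110/138=0.7971, R=110/160=0.6875, F1=2PR/(P+R)=2TP/(2TP+FP+FN)=220/298=0.7383
Model B: P=73/128=0.5703, R=73/106=0.6887, F1=2PR/(P+R)=2TP/(2TP+FP+FN)=146/234=0.6239
0.7383 > 0.6239 → Model A

Model A


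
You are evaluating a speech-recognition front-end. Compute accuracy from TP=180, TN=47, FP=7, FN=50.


Accuracy = (TP+TN)/(TP+TN+FP+FN)
= (180+47)/(284)
= 227/284 = 79.93%

79.93%


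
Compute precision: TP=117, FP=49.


Precision = TP/(TP+FP)
= 117/(117+49)
= 117/166 = 70.48%

70.48%


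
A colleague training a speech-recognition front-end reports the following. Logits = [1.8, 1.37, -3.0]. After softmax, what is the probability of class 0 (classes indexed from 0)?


Exponentials: e^1.8=6.0496, e^1.37=3.9354, e^-3.0=0.0498
Sum = 10.0348
Softmax = [0.6029, 0.3922, 0.005]
p[0] = 6.0496/10.0348 = 0.6029

0.6029


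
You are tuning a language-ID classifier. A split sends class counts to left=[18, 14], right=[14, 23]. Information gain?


Parent = [32, 37], H_parent = 0.9962
H_left = 0.9887 (n=32), H_right = 0.9569 (n=37)
H_children = (32/69)·0.9887 + (37/69)·0.9569 = 0.9716
IG = 0.9962 - 0.9716 = 0.0246

0.0246


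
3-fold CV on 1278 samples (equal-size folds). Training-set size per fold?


Fold size = 1278/3 = 426
Training per fold = 1278 - 426 = 852

852


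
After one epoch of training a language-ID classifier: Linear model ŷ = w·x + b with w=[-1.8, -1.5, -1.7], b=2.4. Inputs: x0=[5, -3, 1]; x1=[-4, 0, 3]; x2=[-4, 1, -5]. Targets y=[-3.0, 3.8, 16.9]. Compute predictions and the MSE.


ŷ0 = (-1.8)·(5) + (-1.5)·(-3) + (-1.7)·(1) + 2.4 = -3.8
ŷ1 = (-1.8)·(-4) + (-1.5)·(0) + (-1.7)·(3) + 2.4 = 4.5
ŷ2 = (-1.8)·(-4) + (-1.5)·(1) + (-1.7)·(-5) + 2.4 = 16.6
errors² = [0.64, 0.49, 0.09]
MSE = 1.2200/3 = 0.4067

0.4067


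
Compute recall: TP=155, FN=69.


Recall = TP/(TP+FN)
= 155/(155+69)
= 155/224 = 69.2%

69.2%


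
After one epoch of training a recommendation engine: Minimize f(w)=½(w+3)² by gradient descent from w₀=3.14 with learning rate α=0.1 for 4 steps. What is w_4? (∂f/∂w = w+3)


step 1: grad = 3.14+3 = 6.14; w = 3.14 - 0.1·(6.14) = 2.526
step 2: grad = 2.526+3 = 5.526; w = 2.526 - 0.1·(5.526) = 1.9734
step 3: grad = 1.9734+3 = 4.9734; w = 1.9734 - 0.1·(4.9734) = 1.47606
step 4: grad = 1.47606+3 = 4.47606; w = 1.47606 - 0.1·(4.47606) = 1.028454

1.028454


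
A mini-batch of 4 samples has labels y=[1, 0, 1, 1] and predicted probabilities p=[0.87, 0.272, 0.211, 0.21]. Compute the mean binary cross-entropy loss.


L[0] = -ln(0.87) = 0.1393
L[1] = -ln(1-0.272) = -ln(0.728) = 0.3175
L[2] = -ln(0.211) = 1.5559
L[3] = -ln(0.21) = 1.5606
mean = (0.1393 + 0.3175 + 1.5559 + 1.5606)/4 = 0.8933

0.8933


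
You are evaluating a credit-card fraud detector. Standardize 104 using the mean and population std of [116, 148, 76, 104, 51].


μ = 99, σ = 33.3107
z = (104 - 99)/33.3107 = 0.1501

0.1501


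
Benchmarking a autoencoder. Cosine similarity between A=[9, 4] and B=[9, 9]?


A·B = 9·9 + 4·9 = 117
‖A‖ = √97 = 9.8489, ‖B‖ = √162 = 12.7279
cos = 117/(√97·√162) = 117/√15714 = 0.9333

0.9333


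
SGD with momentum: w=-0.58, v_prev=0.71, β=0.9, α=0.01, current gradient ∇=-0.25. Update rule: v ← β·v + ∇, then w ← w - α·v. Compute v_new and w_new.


v_new = 0.9·0.71 - 0.25 = 0.639 - 0.25 = 0.389
w_new = -0.58 - 0.01·0.389 = -0.58 - 0.00389 = -0.58389

v_new=0.389, w_new=-0.58389


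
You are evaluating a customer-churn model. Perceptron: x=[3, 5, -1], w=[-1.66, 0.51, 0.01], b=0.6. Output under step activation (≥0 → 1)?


z = (3)·(-1.66) + (5)·(0.51) + (-1)·(0.01) + 0.6
  = -1.84
step(z) = 0 (z<0)

0


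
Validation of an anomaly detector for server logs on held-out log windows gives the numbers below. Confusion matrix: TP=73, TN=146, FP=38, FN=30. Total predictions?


Total = TP + TN + FP + FN
= 73 + 146 + 38 + 30
= 287
(Predicted positive: 111, predicted negative: 176)

287


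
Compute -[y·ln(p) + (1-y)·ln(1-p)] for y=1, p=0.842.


BCE = -[y·ln(p) + (1-y)·ln(1-p)]
= -1·ln(0.842) - 0
= -ln(0.842) = 0.172

0.172


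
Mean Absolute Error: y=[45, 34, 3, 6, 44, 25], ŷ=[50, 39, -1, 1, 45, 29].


Absolute errors: |45-50|=5, |34-39|=5, |3+ 1|=4, |6-1|=5, |44-45|=1, |25-29|=4
Sum = 24
MAE = 24/6 = 4

4


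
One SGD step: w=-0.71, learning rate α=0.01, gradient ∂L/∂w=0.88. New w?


w_new = w - α·∇
= -0.71 - 0.01·0.88
= -0.71 - 0.0088
= -0.7188

-0.7188


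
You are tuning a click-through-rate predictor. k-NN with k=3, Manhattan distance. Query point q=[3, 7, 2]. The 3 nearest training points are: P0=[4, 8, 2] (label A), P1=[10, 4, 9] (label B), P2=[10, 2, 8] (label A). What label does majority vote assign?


d(q,P0) = 2  (label A)
d(q,P1) = 17  (label B)
d(q,P2) = 18  (label A)
Votes: A=2, B=1
Majority → A

A


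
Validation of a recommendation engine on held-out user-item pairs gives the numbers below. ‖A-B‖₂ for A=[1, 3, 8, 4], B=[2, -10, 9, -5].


d = √((1-2)² + (3+ 10)² + (8-9)² + (4+ 5)²)
  = √(1 + 169 + 1 + 81)
  = √252 = 15.8745

15.8745


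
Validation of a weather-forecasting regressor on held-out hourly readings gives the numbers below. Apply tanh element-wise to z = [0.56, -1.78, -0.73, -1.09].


tanh(0.56) = 0.508
tanh(-1.78) = -0.9447
tanh(-0.73) = -0.6231
tanh(-1.09) = -0.7969
result = [0.508, -0.9447, -0.6231, -0.7969]

[0.508, -0.9447, -0.6231, -0.7969]


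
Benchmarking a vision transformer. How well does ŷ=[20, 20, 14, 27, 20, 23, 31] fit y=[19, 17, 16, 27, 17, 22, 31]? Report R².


ȳ = 21.2857
SS_res = Σ(y-ŷ)² = 24
SS_tot = Σ(y-ȳ)² = 197.43
R² = 1 - SS_res/SS_tot = 1 - 0.1216 = 0.8784

0.8784


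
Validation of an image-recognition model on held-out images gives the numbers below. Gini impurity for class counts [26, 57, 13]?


Probabilities: [26/96, 57/96, 13/96] ≈ [0.2708, 0.5938, 0.1354]
Σpᵢ² = (676 + 3249 + 169)/96² = 4094/9216
Gini = 1 - Σpᵢ² = 1 - 4094/9216 = 0.5558

0.5558


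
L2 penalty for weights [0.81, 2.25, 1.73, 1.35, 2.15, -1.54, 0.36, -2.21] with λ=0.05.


‖w‖₂² = (0.81)² + (2.25)² + (1.73)² + (1.35)² + (2.15)² + (-1.54)² + (0.36)² + (-2.21)²
     = 0.6561 + 5.0625 + 2.9929 + 1.8225 + 4.6225 + 2.3716 + 0.1296 + 4.8841
     = 22.5418
λ·‖w‖₂² = 0.05·22.5418 = 1.12709

1.12709


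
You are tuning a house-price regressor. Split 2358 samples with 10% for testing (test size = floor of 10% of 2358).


Test = ⌊2358·10/100⌋ = 235
Train = 2358 - 235 = 2123

Train: 2123, Test: 235


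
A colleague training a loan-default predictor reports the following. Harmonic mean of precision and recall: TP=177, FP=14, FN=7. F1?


Precision = 177/191 = 0.9267
Recall = 177/184 = 0.962
F1 = 2·P·R/(P+R) = 2·TP/(2·TP+FP+FN) = 354/(354+14+7) = 354/375 = 0.944

0.944


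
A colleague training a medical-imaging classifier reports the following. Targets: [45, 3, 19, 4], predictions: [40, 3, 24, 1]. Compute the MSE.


Squared errors: (45-40)²=25, (3-3)²=0, (19-24)²=25, (4-1)²=9
Sum = 59
MSE = 59/4 = 59/4

59/4


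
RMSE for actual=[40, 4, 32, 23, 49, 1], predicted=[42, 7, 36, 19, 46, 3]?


MSE = 58/6 = 9.6667
RMSE = √(58/6) = 3.1091

3.1091


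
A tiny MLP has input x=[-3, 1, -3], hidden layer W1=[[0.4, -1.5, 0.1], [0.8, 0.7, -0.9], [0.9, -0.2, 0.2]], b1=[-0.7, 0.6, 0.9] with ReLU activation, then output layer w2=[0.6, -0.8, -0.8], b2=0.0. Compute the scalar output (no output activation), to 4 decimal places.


z1[0] = (0.4)·(-3) + (-1.5)·(1) + (0.1)·(-3) - 0.7 = -3.7
z1[1] = (0.8)·(-3) + (0.7)·(1) + (-0.9)·(-3) + 0.6 = 1.6
z1[2] = (0.9)·(-3) + (-0.2)·(1) + (0.2)·(-3) + 0.9 = -2.6
h = ReLU(z1) = [0.0, 1.6, 0.0]
output = (0.6)·(0.0) + (-0.8)·(1.6) + (-0.8)·(0.0) + 0.0 = -1.28

-1.28


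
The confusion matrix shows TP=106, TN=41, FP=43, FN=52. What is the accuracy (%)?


Accuracy = (TP+TN)/(TP+TN+FP+FN)
= (106+41)/(242)
= 147/242 = 60.74%

60.74%


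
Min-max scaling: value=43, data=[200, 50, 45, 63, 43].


min=43, max=200
(43-43)/(200-43) = 0/157 = 0.0

0.0


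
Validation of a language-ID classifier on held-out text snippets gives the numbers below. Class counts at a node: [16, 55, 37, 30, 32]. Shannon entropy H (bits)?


Probabilities: [16/170, 55/170, 37/170, 30/170, 32/170] ≈ [0.0941, 0.3235, 0.2176, 0.1765, 0.1882]
H = -((16/170)·log₂(16/170) + (55/170)·log₂(55/170) + (37/170)·log₂(37/170) + (30/170)·log₂(30/170) + (32/170)·log₂(32/170))
  = 2.2216 bits

2.2216 bits


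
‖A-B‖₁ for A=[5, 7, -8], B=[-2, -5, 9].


d = |5+ 2| + |7+ 5| + |-8-9|
  = 7 + 12 + 17
  = 36

36


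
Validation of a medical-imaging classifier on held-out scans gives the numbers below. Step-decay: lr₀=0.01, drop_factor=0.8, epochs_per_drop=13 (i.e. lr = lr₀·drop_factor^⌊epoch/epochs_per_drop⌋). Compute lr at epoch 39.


n_drops = ⌊39/13⌋ = 3
lr = 0.01·0.8^3 = 0.01·0.512 = 0.00512

0.00512


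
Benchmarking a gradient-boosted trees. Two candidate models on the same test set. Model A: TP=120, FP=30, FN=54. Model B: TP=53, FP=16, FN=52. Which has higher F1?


Model A: P=120/150=0.8, R=120/174=0.6897, F1=2PR/(P+R)=2TP/(2TP+FP+FN)=240/324=0.7407
Model B: P=53/69=0.7681, R=53/105=0.5048, F1=2PR/(P+R)=2TP/(2TP+FP+FN)=106/174=0.6092
0.7407 > 0.6092 → Model A

Model A


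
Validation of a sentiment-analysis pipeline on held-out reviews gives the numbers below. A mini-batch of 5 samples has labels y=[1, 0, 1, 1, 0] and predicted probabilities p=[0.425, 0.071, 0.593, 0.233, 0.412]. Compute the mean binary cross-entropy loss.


L[0] = -ln(0.425) = 0.8557
L[1] = -ln(1-0.071) = -ln(0.929) = 0.0736
L[2] = -ln(0.593) = 0.5226
L[3] = -ln(0.233) = 1.4567
L[4] = -ln(1-0.412) = -ln(0.588) = 0.531
mean = (0.8557 + 0.0736 + 0.5226 + 1.4567 + 0.531)/5 = 0.6879

0.6879


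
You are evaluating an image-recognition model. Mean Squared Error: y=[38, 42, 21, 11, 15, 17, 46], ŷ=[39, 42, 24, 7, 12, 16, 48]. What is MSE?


Squared errors: (38-39)²=1, (42-42)²=0, (21-24)²=9, (11-7)²=16, (15-12)²=9, (17-16)²=1, (46-48)²=4
Sum = 40
MSE = 40/7 = 40/7

40/7


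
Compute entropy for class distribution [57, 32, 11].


Probabilities: [57/100, 32/100, 11/100] ≈ [0.57, 0.32, 0.11]
H = -((57/100)·log₂(57/100) + (32/100)·log₂(32/100) + (11/100)·log₂(11/100))
  = 1.3386 bits

1.3386 bits


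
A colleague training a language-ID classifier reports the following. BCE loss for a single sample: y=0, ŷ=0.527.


BCE = -[y·ln(p) + (1-y)·ln(1-p)]
= -0 - 1·ln(1-0.527)
= -ln(0.473) = 0.7487

0.7487


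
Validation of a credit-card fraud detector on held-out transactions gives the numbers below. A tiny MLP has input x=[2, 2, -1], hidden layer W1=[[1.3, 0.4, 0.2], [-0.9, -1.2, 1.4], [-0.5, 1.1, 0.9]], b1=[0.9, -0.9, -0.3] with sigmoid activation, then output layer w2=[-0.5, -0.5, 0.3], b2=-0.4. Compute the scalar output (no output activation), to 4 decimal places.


z1[0] = (1.3)·(2) + (0.4)·(2) + (0.2)·(-1) + 0.9 = 4.1
z1[1] = (-0.9)·(2) + (-1.2)·(2) + (1.4)·(-1) - 0.9 = -6.5
z1[2] = (-0.5)·(2) + (1.1)·(2) + (0.9)·(-1) - 0.3 = 0.0
h = sigmoid(z1) = [0.9837, 0.0015, 0.5]
output = (-0.5)·(0.9837) + (-0.5)·(0.0015) + (0.3)·(0.5) - 0.4 = -0.7426

-0.7426


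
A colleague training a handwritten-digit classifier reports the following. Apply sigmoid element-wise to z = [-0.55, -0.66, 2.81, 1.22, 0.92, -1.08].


σ(-0.55) = 1/(1+e^0.55) = 0.3659
σ(-0.66) = 1/(1+e^0.66) = 0.3407
σ(2.81) = 1/(1+e^-2.81) = 0.9432
σ(1.22) = 1/(1+e^-1.22) = 0.7721
σ(0.92) = 1/(1+e^-0.92) = 0.715
σ(-1.08) = 1/(1+e^1.08) = 0.2535
result = [0.3659, 0.3407, 0.9432, 0.7721, 0.715, 0.2535]

[0.3659, 0.3407, 0.9432, 0.7721, 0.715, 0.2535]


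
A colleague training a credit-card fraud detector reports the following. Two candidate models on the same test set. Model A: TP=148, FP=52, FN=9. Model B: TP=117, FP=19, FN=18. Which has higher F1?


Model A: P=148/200=0.74, R=148/157=0.9427, F1=2PR/(P+R)=2TP/(2TP+FP+FN)=296/357=0.8291
Model B: P=117/136=0.8603, R=117/135=0.8667, F1=2PR/(P+R)=2TP/(2TP+FP+FN)=234/271=0.8635
0.8291 < 0.8635 → Model B

Model B


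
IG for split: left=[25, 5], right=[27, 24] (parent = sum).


Parent = [52, 29], H_parent = 0.941
H_left = 0.65 (n=30), H_right = 0.9975 (n=51)
H_children = (30/81)·0.65 + (51/81)·0.9975 = 0.8688
IG = 0.941 - 0.8688 = 0.0722

0.0722


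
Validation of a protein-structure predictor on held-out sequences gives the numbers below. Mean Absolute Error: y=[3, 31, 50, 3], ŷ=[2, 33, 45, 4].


Absolute errors: |3-2|=1, |31-33|=2, |50-45|=5, |3-4|=1
Sum = 9
MAE = 9/4 = 9/4

9/4


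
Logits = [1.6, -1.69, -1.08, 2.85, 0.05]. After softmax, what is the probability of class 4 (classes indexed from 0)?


Exponentials: e^1.6=4.953, e^-1.69=0.1845, e^-1.08=0.3396, e^2.85=17.2878, e^0.05=1.0513
Sum = 23.8162
Softmax = [0.208, 0.0077, 0.0143, 0.7259, 0.0441]
p[4] = 1.0513/23.8162 = 0.0441

0.0441


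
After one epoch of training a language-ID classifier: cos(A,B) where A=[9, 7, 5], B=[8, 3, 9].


A·B = 9·8 + 7·3 + 5·9 = 138
‖A‖ = √155 = 12.4499, ‖B‖ = √154 = 12.4097
cos = 138/(√155·√154) = 138/√23870 = 0.8932

0.8932


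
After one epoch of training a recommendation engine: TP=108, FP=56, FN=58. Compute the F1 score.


Precision = 108/164 = 0.6585
Recall = 108/166 = 0.6506
F1 = 2·P·R/(P+R) = 2·TP/(2·TP+FP+FN) = 216/(216+56+58) = 216/330 = 0.6545

0.6545


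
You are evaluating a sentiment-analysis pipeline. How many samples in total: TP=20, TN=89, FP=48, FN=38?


Total = TP + TN + FP + FN
= 20 + 89 + 48 + 38
= 195
(Predicted positive: 68, predicted negative: 127)

195


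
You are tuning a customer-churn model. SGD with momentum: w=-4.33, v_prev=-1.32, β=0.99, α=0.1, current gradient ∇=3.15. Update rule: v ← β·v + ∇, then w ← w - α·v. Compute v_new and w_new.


v_new = 0.99·-1.32 + 3.15 = -1.3068 + 3.15 = 1.8432
w_new = -4.33 - 0.1·1.8432 = -4.33 - 0.18432 = -4.51432

v_new=1.8432, w_new=-4.51432


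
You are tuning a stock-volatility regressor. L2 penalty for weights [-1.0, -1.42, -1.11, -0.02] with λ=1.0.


‖w‖₂² = (-1.0)² + (-1.42)² + (-1.11)² + (-0.02)²
     = 1 + 2.0164 + 1.2321 + 0.0004
     = 4.2489
λ·‖w‖₂² = 1.0·4.2489 = 4.2489

4.2489


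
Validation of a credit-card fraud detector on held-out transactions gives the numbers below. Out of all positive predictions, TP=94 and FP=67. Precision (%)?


Precision = TP/(TP+FP)
= 94/(94+67)
= 94/161 = 58.39%

58.39%


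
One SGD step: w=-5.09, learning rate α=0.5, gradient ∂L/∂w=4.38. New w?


w_new = w - α·∇
= -5.09 - 0.5·4.38
= -5.09 - 2.19
= -7.28

-7.28


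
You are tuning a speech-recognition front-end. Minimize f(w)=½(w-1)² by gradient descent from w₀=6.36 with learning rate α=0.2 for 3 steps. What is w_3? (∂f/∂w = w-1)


step 1: grad = 6.36-1 = 5.36; w = 6.36 - 0.2·(5.36) = 5.288
step 2: grad = 5.288-1 = 4.288; w = 5.288 - 0.2·(4.288) = 4.4304
step 3: grad = 4.4304-1 = 3.4304; w = 4.4304 - 0.2·(3.4304) = 3.74432

3.74432


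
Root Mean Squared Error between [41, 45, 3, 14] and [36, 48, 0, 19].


MSE = 68/4 = 17
RMSE = √(68/4) = 4.1231

4.1231


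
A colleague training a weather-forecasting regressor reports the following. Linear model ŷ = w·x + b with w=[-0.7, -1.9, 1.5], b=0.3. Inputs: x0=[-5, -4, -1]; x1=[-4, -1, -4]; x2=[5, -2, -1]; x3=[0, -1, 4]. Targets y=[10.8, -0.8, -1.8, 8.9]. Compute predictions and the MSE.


ŷ0 = (-0.7)·(-5) + (-1.9)·(-4) + (1.5)·(-1) + 0.3 = 9.9
ŷ1 = (-0.7)·(-4) + (-1.9)·(-1) + (1.5)·(-4) + 0.3 = -1.0
ŷ2 = (-0.7)·(5) + (-1.9)·(-2) + (1.5)·(-1) + 0.3 = -0.9
ŷ3 = (-0.7)·(0) + (-1.9)·(-1) + (1.5)·(4) + 0.3 = 8.2
errors² = [0.81, 0.04, 0.81, 0.49]
MSE = 2.1500/4 = 0.5375

0.5375
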